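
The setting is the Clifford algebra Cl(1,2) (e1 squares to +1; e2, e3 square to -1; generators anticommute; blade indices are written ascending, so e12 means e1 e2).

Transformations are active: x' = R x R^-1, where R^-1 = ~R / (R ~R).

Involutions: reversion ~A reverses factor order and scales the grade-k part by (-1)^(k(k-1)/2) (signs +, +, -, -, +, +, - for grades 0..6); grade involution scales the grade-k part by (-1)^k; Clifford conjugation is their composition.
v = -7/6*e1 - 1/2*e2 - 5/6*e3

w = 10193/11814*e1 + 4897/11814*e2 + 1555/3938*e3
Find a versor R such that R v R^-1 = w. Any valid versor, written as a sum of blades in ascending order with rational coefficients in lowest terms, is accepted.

Key observation: q(v) = q(w) = 5/12 (sandwiches preserve the norm), so R = v + w = -1795/5907*e1 - 505/5907*e2 - 2590/5907*e3 works whenever it is invertible — the component of v along it is kept and (v - w)/2 reverses, sending v to w.
Answer: -1795/5907*e1 - 505/5907*e2 - 2590/5907*e3


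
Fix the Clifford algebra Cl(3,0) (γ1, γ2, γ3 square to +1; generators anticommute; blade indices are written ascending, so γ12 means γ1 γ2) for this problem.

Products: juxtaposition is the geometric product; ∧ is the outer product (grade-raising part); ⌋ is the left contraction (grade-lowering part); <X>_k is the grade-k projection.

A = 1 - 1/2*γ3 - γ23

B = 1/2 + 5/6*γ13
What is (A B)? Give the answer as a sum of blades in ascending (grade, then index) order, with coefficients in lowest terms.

step 1: 1/2 + 5/12*γ1 - 1/4*γ3 - 5/6*γ12 + 5/6*γ13 - 1/2*γ23
Answer: 1/2 + 5/12*γ1 - 1/4*γ3 - 5/6*γ12 + 5/6*γ13 - 1/2*γ23


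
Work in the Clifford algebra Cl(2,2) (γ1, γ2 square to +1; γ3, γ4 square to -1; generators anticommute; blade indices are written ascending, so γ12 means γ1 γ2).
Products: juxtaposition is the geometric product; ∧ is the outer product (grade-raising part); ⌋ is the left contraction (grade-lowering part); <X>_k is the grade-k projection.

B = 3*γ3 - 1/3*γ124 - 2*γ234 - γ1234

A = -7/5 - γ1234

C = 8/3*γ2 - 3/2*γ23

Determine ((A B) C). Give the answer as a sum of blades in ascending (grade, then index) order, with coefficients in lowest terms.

step 1: 1 - 2*γ1 - 58/15*γ3 - 38/15*γ124 + 14/5*γ234 + 7/5*γ1234
step 2: 127/15*γ2 - 21/5*γ4 - 16/3*γ12 + 419/90*γ14 + 793/90*γ23 + 112/15*γ34 + 3*γ123 + 113/15*γ134
Answer: 127/15*γ2 - 21/5*γ4 - 16/3*γ12 + 419/90*γ14 + 793/90*γ23 + 112/15*γ34 + 3*γ123 + 113/15*γ134


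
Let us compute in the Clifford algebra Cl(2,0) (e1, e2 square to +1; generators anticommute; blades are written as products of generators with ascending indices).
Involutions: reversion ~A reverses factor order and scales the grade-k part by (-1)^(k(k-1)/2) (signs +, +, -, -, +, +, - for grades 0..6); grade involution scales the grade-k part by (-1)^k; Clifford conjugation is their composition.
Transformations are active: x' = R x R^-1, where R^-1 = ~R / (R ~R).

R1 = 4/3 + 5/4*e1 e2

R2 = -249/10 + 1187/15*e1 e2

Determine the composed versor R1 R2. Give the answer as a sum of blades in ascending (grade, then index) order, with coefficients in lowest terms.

Distribute over the terms of R1 (each basis-blade product reordered to ascending indices, repeated generators contracted through their squares):
(4/3) R2 = -166/5 + 4748/45*e1 e2
(5/4*e1 e2) R2 = -1187/12 - 249/8*e1 e2
Summing the partial products and collecting blades:
Answer: -7927/60 + 26779/360*e1 e2


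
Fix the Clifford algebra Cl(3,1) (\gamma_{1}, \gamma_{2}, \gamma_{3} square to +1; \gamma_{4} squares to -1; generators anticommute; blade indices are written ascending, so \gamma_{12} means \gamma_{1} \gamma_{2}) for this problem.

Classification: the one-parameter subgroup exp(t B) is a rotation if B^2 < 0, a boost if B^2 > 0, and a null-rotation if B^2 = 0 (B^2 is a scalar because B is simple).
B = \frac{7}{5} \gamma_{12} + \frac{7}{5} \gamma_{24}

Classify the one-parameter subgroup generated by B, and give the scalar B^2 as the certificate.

B^2 term by term: the squares give (\frac{7}{5})^2*(\gamma_{12})^2 + (\frac{7}{5})^2*(\gamma_{24})^2 = \frac{49}{25}*(-1) + \frac{49}{25}*(+1) = 0 (each basis 2-blade squares to minus the product of its generators' squares); cross terms between blades sharing an index anticommute and cancel. So B^2 = 0.
Answer: null-rotation, certificate B^2 = 0. Certificate logic: 0 is a conjugation-invariant scalar, so its sign fixes rotation versus boost versus null-rotation outright.


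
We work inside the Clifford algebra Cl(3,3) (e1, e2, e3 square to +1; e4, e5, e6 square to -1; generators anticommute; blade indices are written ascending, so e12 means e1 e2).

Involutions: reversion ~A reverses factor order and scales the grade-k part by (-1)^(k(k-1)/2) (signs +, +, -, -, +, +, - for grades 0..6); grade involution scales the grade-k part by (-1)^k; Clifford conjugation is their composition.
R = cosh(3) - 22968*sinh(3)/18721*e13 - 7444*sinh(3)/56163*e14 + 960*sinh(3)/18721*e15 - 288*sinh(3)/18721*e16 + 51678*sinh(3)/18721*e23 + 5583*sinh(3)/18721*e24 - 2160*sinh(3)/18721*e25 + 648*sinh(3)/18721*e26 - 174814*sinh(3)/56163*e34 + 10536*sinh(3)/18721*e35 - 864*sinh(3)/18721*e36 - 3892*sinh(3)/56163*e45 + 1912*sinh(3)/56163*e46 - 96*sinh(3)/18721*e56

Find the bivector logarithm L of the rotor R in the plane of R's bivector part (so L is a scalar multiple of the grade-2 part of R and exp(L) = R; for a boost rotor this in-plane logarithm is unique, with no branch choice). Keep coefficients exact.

The scalar part of R is cosh(3), so cosh pins the rapidity up to sign — the sign comes from the bivector part; dividing that part by sinh of the rapidity yields the plane, and the in-plane L = rapidity * plane is unique because the two sign choices cancel.
Concretely: cosh(rapidity) = cosh(3) gives rapidity = ±3, and since rapidity/sinh(rapidity) is even the sign is immaterial: L = (rapidity/sinh(rapidity)) * <R>_2 = (3/sinh(3)) * <R>_2.
Answer: -68904/18721*e13 - 7444/18721*e14 + 2880/18721*e15 - 864/18721*e16 + 155034/18721*e23 + 16749/18721*e24 - 6480/18721*e25 + 1944/18721*e26 - 174814/18721*e34 + 31608/18721*e35 - 2592/18721*e36 - 3892/18721*e45 + 1912/18721*e46 - 288/18721*e56


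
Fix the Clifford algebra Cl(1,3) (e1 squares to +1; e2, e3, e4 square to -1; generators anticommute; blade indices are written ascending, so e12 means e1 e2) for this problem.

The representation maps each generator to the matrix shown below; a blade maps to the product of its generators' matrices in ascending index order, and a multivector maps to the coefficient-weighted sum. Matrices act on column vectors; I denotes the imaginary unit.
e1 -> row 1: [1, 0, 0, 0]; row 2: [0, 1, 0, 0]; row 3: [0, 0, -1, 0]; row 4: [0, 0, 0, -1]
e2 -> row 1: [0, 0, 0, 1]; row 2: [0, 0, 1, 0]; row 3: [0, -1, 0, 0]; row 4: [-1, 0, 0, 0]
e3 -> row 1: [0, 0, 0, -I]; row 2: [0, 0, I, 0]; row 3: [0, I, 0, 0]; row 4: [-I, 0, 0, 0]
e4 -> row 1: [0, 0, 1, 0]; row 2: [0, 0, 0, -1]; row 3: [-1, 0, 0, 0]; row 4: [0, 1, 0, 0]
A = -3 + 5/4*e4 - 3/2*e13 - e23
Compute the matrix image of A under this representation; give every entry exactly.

Bivector images (products of the table entries): rho(e13) = rho(e1)rho(e3) = row 1: [0, 0, 0, -I]; row 2: [0, 0, I, 0]; row 3: [0, -I, 0, 0]; row 4: [I, 0, 0, 0]; rho(e23) = rho(e2)rho(e3) = row 1: [-I, 0, 0, 0]; row 2: [0, I, 0, 0]; row 3: [0, 0, -I, 0]; row 4: [0, 0, 0, I].
M = (-3)*1 + (5/4)*rho(e4) + (-3/2)*rho(e13) + (-1)*rho(e23), summed entrywise (1 is the identity matrix):
Answer: row 1: [-3 + I, 0, 5/4, 3*I/2]; row 2: [0, -3 - I, -3*I/2, -5/4]; row 3: [-5/4, 3*I/2, -3 + I, 0]; row 4: [-3*I/2, 5/4, 0, -3 - I]


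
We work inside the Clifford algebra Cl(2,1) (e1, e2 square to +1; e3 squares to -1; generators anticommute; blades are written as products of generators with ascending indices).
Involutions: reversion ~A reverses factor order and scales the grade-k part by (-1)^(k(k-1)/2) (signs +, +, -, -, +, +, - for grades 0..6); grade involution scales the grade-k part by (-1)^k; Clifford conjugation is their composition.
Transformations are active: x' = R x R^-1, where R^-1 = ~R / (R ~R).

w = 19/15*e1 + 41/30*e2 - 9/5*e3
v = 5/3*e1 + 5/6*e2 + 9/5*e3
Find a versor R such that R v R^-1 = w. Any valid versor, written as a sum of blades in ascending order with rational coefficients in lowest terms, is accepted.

Since q(v) = q(w) = 209/900, the sum R = v + w = 44/15*e1 + 11/5*e2 does the job whenever invertible.
Answer: 44/15*e1 + 11/5*e2


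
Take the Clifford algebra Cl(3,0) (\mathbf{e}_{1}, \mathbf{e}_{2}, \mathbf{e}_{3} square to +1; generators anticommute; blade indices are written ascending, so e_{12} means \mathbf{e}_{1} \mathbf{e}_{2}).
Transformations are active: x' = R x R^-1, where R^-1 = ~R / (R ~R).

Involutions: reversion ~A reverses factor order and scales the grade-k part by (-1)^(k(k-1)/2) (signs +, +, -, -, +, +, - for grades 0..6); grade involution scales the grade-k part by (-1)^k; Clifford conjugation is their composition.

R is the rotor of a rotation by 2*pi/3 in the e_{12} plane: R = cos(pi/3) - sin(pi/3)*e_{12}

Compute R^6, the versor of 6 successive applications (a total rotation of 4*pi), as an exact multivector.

Because a rotor carries half the rotation angle, composing 6 copies of this e_{12}-plane rotor multiplies the phase: 6*(pi/3) = 2 \pi, hence R^6 = cos(2 \pi) - sin(2 \pi)*e_{12}.
cos(2 \pi) = 1 and sin(2 \pi) = 0, so R^6 = 1. The total rotation 4*pi is 2 full turns, so every vector returns to itself, yet the rotor is +1, back on the identity sheet (an even number of 2*pi turns).
Answer: 1


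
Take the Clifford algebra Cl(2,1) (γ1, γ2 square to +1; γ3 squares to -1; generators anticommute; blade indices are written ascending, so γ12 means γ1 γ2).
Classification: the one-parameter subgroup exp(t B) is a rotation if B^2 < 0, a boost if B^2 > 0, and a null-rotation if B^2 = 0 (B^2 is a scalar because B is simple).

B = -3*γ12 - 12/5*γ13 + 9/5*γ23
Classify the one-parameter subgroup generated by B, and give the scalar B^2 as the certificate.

B^2 term by term: the squares give (-3)^2*(γ12)^2 + (-12/5)^2*(γ13)^2 + (9/5)^2*(γ23)^2 = 9*(-1) + 144/25*(+1) + 81/25*(+1) = 0 (each basis 2-blade squares to minus the product of its generators' squares); cross terms between blades sharing an index anticommute and cancel. So B^2 = 0.
Answer: null-rotation, certificate B^2 = 0. Because 0 is invariant under every versor sandwich, the classification follows from its sign alone.


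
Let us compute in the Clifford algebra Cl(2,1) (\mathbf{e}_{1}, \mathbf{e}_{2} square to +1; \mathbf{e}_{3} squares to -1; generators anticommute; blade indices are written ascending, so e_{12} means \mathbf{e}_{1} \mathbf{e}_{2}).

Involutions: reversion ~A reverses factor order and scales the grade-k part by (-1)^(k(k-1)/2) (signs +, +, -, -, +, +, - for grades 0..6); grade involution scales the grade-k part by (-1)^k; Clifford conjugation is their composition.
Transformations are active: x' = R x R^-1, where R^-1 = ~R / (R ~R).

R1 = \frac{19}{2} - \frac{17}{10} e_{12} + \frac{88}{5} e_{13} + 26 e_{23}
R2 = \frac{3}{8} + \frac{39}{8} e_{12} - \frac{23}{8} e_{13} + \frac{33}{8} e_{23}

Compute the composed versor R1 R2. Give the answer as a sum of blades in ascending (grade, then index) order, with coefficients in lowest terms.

Distribute over the terms of R1 (each basis-blade product reordered to ascending indices, repeated generators contracted through their squares):
(\frac{19}{2}) R2 = \frac{57}{16} + \frac{741}{16} e_{12} - \frac{437}{16} e_{13} + \frac{627}{16} e_{23}
(-\frac{17}{10} e_{12}) R2 = \frac{663}{80} - \frac{51}{80} e_{12} - \frac{561}{80} e_{13} - \frac{391}{80} e_{23}
(\frac{88}{5} e_{13}) R2 = -\frac{253}{5} + \frac{363}{5} e_{12} + \frac{33}{5} e_{13} + \frac{429}{5} e_{23}
(26 e_{23}) R2 = \frac{429}{4} + \frac{299}{4} e_{12} - \frac{507}{4} e_{13} + \frac{39}{4} e_{23}
Summing the partial products and collecting blades:
Answer: \frac{137}{2} + \frac{7721}{40} e_{12} - \frac{6179}{40} e_{13} + \frac{2597}{20} e_{23}


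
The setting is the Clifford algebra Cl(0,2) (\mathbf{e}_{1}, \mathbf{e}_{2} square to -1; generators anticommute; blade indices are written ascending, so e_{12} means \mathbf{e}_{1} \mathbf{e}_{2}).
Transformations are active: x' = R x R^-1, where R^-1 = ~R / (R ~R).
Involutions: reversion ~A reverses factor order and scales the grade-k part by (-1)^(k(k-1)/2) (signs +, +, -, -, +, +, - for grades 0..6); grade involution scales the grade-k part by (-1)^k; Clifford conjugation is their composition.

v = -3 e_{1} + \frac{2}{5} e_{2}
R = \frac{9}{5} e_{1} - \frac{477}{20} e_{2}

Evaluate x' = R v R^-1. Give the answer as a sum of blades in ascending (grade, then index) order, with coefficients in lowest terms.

~R = \frac{9}{5} e_{1} - \frac{477}{20} e_{2}, and R ~R = -\frac{9153}{16}, so R^-1 = ~R / (-\frac{9153}{16}).
R v = \frac{747}{50} - \frac{7083}{100} e_{12}
Answer: \frac{41047}{14125} e_{1} + \frac{11946}{14125} e_{2}


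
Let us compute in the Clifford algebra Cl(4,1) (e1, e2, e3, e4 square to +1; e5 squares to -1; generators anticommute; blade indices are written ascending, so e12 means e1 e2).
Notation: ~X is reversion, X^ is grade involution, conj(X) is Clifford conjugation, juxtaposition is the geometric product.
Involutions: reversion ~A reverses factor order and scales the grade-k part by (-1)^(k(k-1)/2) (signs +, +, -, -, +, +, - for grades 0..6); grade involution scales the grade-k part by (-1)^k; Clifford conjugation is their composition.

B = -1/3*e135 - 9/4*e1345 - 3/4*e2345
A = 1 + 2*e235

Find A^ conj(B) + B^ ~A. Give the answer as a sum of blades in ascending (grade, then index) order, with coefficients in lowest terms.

first term: -3/2*e4 - 2/3*e12 + 9/2*e124 - 1/3*e135 - 9/4*e1345 - 3/4*e2345
second term: 3/2*e4 - 2/3*e12 + 9/2*e124 + 1/3*e135 - 9/4*e1345 - 3/4*e2345
Answer: -4/3*e12 + 9*e124 - 9/2*e1345 - 3/2*e2345


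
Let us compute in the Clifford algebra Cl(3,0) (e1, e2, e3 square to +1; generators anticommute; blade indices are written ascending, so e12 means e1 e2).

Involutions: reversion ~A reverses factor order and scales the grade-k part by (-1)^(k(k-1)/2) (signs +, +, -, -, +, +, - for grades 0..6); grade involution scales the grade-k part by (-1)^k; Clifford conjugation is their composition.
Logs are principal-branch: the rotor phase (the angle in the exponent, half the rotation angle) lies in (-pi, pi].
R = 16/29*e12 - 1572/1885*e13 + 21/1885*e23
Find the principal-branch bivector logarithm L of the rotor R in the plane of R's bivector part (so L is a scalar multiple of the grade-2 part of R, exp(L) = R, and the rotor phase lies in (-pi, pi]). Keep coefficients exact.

The scalar part of R is 0, which fixes the principal-branch rotor phase; the unit plane is then the bivector part divided by the sine of that phase, and L is that plane scaled by the phase.
Concretely: cos(phase) = 0 gives phase = ±pi/2, and since phase/sin(phase) is even the sign is immaterial: L = (phase/sin(phase)) * <R>_2 = (pi/2) * <R>_2.
Answer: 8*pi/29*e12 - 786*pi/1885*e13 + 21*pi/3770*e23


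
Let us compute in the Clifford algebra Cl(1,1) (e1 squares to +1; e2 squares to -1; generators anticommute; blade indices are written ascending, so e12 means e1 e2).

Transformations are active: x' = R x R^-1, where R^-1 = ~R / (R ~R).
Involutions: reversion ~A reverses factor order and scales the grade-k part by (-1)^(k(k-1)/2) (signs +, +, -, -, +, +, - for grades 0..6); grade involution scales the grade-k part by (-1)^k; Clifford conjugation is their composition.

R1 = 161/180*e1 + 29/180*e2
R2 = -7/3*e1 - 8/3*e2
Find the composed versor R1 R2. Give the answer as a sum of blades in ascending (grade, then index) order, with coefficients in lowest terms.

Distribute over the terms of R1 (each basis-blade product reordered to ascending indices, repeated generators contracted through their squares):
(161/180*e1) R2 = -1127/540 - 322/135*e12
(29/180*e2) R2 = 58/135 + 203/540*e12
Summing the partial products and collecting blades:
Answer: -179/108 - 217/108*e12


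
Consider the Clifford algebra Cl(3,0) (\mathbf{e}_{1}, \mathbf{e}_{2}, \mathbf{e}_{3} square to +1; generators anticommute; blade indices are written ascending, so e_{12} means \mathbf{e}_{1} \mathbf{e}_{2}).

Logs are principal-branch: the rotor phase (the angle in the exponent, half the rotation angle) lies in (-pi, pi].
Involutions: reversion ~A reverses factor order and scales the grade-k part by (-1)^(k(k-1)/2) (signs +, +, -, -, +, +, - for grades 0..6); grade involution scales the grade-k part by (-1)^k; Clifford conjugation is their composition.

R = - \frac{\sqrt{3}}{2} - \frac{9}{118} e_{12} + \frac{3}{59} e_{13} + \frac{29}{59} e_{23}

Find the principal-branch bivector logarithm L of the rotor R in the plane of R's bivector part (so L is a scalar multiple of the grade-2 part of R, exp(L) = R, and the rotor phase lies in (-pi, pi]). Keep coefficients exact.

The scalar part of R is - \frac{\sqrt{3}}{2}, and that scalar determines the rotor phase on the principal branch; recovering the unit plane as bivector-part over sine of the phase gives L = phase * plane.
Concretely: cos(phase) = - \frac{\sqrt{3}}{2} gives phase = ±\frac{5 \pi}{6}, and since phase/sin(phase) is even the sign is immaterial: L = (phase/sin(phase)) * <R>_2 = (\frac{5 \pi}{3}) * <R>_2.
Answer: - \frac{15 \pi}{118} e_{12} + \frac{5 \pi}{59} e_{13} + \frac{145 \pi}{177} e_{23}


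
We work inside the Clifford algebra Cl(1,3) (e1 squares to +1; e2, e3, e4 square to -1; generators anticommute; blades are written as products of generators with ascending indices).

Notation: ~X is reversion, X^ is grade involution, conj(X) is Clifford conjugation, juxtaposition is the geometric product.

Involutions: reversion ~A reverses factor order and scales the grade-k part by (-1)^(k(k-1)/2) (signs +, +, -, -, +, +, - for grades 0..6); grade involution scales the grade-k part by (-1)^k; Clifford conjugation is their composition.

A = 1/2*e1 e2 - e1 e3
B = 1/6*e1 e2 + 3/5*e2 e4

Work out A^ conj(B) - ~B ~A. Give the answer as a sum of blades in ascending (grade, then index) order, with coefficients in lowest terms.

first term: -1/12 + 3/10*e1 e4 + 1/6*e2 e3 - 3/5*e1 e2 e3 e4
second term: 1/12 + 3/10*e1 e4 + 1/6*e2 e3 + 3/5*e1 e2 e3 e4
Answer: -1/6 - 6/5*e1 e2 e3 e4


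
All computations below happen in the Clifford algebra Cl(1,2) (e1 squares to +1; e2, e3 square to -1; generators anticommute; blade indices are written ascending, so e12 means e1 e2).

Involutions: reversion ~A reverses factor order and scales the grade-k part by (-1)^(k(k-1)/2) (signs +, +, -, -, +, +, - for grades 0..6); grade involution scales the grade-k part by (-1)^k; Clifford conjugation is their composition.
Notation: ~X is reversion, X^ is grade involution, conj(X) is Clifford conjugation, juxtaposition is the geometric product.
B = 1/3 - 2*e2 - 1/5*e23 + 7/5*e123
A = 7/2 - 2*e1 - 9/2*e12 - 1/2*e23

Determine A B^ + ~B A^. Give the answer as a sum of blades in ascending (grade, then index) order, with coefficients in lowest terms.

first term: 16/15 + 229/30*e1 + 7*e2 + 53/10*e3 - 11/2*e12 - 9/10*e13 + 29/15*e23 - 9/2*e123
second term: 19/15 + 269/30*e1 - 7*e2 + 53/10*e3 + 5/2*e12 - 9/10*e13 - 34/15*e23 - 9/2*e123
Answer: 7/3 + 83/5*e1 + 53/5*e3 - 3*e12 - 9/5*e13 - 1/3*e23 - 9*e123


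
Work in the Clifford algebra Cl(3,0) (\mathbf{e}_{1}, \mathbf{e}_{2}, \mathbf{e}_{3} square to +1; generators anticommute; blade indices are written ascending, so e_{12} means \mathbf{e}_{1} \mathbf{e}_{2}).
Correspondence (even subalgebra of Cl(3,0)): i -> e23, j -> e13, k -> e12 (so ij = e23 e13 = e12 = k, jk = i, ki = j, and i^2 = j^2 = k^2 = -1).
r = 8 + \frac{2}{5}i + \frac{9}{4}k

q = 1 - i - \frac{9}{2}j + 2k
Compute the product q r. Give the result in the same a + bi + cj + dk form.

In blades: q = 1 + 2 e_{12} - \frac{9}{2} e_{13} - e_{23}, r = 8 + \frac{9}{4} e_{12} + \frac{2}{5} e_{23}.
Distribute q over r term by term (generator squares from the signature, products reordered to ascending indices): (1)*r = 8 + \frac{9}{4} e_{12} + \frac{2}{5} e_{23}; (2 e_{12})*r = -\frac{9}{2} + 16 e_{12} + \frac{4}{5} e_{13}; (-\frac{9}{2} e_{13})*r = \frac{9}{5} e_{12} - 36 e_{13} - \frac{81}{8} e_{23}; (-e_{23})*r = \frac{2}{5} + \frac{9}{4} e_{13} - 8 e_{23}.
Sum: \frac{39}{10} + \frac{401}{20} e_{12} - \frac{659}{20} e_{13} - \frac{709}{40} e_{23}; translating back through the correspondence:
Answer: \frac{39}{10} - \frac{709}{40}i - \frac{659}{20}j + \frac{401}{20}k


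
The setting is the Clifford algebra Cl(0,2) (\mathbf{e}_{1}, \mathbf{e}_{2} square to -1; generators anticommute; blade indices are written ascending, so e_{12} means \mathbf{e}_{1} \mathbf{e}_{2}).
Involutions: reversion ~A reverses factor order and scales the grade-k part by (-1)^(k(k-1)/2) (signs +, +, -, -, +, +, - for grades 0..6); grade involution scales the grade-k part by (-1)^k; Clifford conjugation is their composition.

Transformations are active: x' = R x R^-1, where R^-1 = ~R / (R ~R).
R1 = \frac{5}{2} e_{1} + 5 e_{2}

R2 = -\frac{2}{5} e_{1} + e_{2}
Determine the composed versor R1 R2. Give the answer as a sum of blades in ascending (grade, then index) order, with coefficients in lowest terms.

Distribute over the terms of R1 (each basis-blade product reordered to ascending indices, repeated generators contracted through their squares):
(\frac{5}{2} e_{1}) R2 = 1 + \frac{5}{2} e_{12}
(5 e_{2}) R2 = -5 + 2 e_{12}
Summing the partial products and collecting blades:
Answer: -4 + \frac{9}{2} e_{12}


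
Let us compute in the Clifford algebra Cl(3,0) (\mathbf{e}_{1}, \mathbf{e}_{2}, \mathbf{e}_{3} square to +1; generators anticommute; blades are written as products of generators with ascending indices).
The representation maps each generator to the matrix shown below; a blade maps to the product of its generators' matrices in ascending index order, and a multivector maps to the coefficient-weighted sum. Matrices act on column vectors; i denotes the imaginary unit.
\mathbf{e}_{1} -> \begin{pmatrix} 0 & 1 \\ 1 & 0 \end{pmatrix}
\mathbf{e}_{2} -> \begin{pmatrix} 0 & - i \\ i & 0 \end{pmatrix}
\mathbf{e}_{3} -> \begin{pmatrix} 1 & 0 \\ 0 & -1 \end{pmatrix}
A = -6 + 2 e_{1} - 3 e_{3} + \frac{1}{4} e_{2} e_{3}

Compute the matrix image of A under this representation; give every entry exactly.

Bivector images (products of the table entries): rho(e_{2} e_{3}) = rho(\mathbf{e}_{2})rho(\mathbf{e}_{3}) = \begin{pmatrix} 0 & i \\ i & 0 \end{pmatrix}.
M = (-6)*1 + (2)*rho(e_{1}) + (-3)*rho(e_{3}) + (\frac{1}{4})*rho(e_{2} e_{3}), summed entrywise (1 is the identity matrix):
Answer: \begin{pmatrix} -9 & 2 + \frac{i}{4} \\ 2 + \frac{i}{4} & -3 \end{pmatrix}


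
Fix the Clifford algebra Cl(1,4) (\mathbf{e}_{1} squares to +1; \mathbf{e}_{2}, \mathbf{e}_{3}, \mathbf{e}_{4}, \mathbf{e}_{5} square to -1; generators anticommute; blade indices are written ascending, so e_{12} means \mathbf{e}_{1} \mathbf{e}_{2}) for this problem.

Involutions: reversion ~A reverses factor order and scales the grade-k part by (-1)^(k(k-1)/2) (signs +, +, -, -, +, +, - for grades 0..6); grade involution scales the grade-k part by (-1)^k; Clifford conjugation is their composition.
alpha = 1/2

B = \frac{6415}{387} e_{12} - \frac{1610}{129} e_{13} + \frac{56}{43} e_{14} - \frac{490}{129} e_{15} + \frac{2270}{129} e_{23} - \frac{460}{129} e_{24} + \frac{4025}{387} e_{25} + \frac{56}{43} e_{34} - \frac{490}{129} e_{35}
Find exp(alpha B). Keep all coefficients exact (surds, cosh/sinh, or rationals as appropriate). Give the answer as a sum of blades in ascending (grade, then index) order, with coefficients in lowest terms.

B^2 term by term: the squares give (\frac{6415}{387})^2*(e_{12})^2 + (-\frac{1610}{129})^2*(e_{13})^2 + (\frac{56}{43})^2*(e_{14})^2 + (-\frac{490}{129})^2*(e_{15})^2 + (\frac{2270}{129})^2*(e_{23})^2 + (-\frac{460}{129})^2*(e_{24})^2 + (\frac{4025}{387})^2*(e_{25})^2 + (\frac{56}{43})^2*(e_{34})^2 + (-\frac{490}{129})^2*(e_{35})^2 = \frac{41152225}{149769}*(+1) + \frac{2592100}{16641}*(+1) + \frac{3136}{1849}*(+1) + \frac{240100}{16641}*(+1) + \frac{5152900}{16641}*(-1) + \frac{211600}{16641}*(-1) + \frac{16200625}{149769}*(-1) + \frac{3136}{1849}*(-1) + \frac{240100}{16641}*(-1) = 0 (each basis 2-blade squares to minus the product of its generators' squares); cross terms between blades sharing an index anticommute and cancel; the commuting (index-disjoint) pairs give grade-4 terms 2*c*c'*(blade product), which cancel blade by blade — e_{1234}: \frac{718480}{16641} - \frac{1481200}{16641} + \frac{254240}{5547} = 0; e_{1235}: -\frac{6286700}{49923} + \frac{12960500}{49923} - \frac{2224600}{16641} = 0; e_{1245}: -\frac{450800}{16641} + \frac{450800}{16641} = 0; e_{1345}: \frac{54880}{5547} - \frac{54880}{5547} = 0; e_{2345}: -\frac{450800}{16641} + \frac{450800}{16641} = 0 — confirming B is simple. So B^2 = 0.
B^2 = 0, hence only two terms survive: exp(alpha B) = 1 + alpha B (parabolic case).
Answer: 1 + \frac{6415}{774} e_{12} - \frac{805}{129} e_{13} + \frac{28}{43} e_{14} - \frac{245}{129} e_{15} + \frac{1135}{129} e_{23} - \frac{230}{129} e_{24} + \frac{4025}{774} e_{25} + \frac{28}{43} e_{34} - \frac{245}{129} e_{35}


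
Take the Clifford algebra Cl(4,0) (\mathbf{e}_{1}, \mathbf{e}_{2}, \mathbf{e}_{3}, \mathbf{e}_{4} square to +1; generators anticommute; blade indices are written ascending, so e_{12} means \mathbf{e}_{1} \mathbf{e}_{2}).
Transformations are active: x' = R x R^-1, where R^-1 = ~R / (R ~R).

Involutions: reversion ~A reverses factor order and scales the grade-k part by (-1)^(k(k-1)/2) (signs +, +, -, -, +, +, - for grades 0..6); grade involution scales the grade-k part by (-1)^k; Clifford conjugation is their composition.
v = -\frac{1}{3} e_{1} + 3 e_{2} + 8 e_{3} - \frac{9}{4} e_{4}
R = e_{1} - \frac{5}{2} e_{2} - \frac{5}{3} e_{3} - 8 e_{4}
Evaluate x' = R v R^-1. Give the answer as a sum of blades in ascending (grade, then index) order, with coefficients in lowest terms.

~R = e_{1} - \frac{5}{2} e_{2} - \frac{5}{3} e_{3} - 8 e_{4}, and R ~R = \frac{2665}{36}, so R^-1 = ~R / (\frac{2665}{36}).
R v = -\frac{19}{6} + \frac{13}{6} e_{12} + \frac{67}{9} e_{13} - \frac{59}{12} e_{14} - 15 e_{23} + \frac{237}{8} e_{24} + \frac{271}{4} e_{34}
Answer: \frac{1981}{7995} e_{1} - \frac{1485}{533} e_{2} - \frac{4188}{533} e_{3} + \frac{31281}{10660} e_{4}


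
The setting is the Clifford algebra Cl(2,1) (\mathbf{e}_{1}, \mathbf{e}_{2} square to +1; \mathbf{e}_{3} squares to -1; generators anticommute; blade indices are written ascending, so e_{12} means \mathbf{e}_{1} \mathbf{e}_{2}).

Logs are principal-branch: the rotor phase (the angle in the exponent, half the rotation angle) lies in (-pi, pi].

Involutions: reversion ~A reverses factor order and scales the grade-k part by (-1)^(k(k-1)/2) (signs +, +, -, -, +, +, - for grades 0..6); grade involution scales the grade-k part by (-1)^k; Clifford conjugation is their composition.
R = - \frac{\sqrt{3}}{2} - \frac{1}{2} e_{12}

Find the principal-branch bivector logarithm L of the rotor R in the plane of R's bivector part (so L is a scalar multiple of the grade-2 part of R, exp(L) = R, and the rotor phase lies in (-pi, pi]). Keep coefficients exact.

The scalar part of R is - \frac{\sqrt{3}}{2}, which pins the rotor phase on the principal branch; dividing the bivector part by the sine of that phase recovers the unit plane, and L is the phase times that plane.
Concretely: cos(phase) = - \frac{\sqrt{3}}{2} gives phase = ±\frac{5 \pi}{6}, and since phase/sin(phase) is even the sign is immaterial: L = (phase/sin(phase)) * <R>_2 = (\frac{5 \pi}{3}) * <R>_2.
Answer: - \frac{5 \pi}{6} e_{12}


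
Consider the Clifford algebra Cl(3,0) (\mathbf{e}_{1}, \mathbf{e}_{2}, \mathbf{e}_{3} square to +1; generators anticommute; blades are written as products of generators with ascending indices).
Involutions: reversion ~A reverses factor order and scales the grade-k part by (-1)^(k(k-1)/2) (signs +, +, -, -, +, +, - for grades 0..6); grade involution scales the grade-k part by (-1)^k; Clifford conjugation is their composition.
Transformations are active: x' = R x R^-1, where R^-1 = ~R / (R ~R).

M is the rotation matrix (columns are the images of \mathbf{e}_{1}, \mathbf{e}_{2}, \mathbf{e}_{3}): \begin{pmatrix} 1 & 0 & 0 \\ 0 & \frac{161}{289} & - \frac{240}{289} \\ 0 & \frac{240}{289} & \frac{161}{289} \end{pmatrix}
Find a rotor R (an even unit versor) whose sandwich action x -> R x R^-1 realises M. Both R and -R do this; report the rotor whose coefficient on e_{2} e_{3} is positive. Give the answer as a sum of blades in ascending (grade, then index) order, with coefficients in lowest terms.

Method: write R = a + b12*e_{1} e_{2} + b13*e_{1} e_{3} + b23*e_{2} e_{3} with a^2 + b12^2 + b13^2 + b23^2 = 1 (so R^-1 = ~R). Expanding the columns R e_j ~R gives tr M = 4a^2 - 1 and, from the antisymmetric part, M21 - M12 = -4a*b12, M13 - M31 = 4a*b13, M32 - M23 = -4a*b23.
Here tr M = \frac{611}{289}, so a^2 = (1 + tr M)/4 = \frac{225}{289} and a = ±\frac{15}{17}. Taking a = \frac{15}{17}: M21 - M12 = 0, M13 - M31 = 0, M32 - M23 = \frac{480}{289}, giving b12 = 0, b13 = 0, b23 = -\frac{8}{17}, i.e. R = \frac{15}{17} - \frac{8}{17} e_{2} e_{3}.
Its e_{2} e_{3} coefficient is negative, so report the other preimage -R.
Answer: -\frac{15}{17} + \frac{8}{17} e_{2} e_{3}. Key observation: the double cover Spin(3) -> SO(3) sends R and -R to the same matrix (trace \frac{611}{289} here), so the stated sign of the e_{2} e_{3} coefficient is what selects one sheet.


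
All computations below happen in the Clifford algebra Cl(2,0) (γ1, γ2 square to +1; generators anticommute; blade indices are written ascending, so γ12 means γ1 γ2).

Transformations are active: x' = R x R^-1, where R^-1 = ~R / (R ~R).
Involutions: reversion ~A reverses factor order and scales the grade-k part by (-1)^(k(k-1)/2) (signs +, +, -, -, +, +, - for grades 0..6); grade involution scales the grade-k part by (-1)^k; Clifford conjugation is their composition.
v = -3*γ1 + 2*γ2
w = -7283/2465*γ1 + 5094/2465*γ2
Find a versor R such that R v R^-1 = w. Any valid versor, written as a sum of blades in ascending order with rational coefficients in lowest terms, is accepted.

Here q(v) = q(w) = 13; the classical choice R = v + w = -14678/2465*γ1 + 10024/2465*γ2 then realises v -> w under the sandwich.
Answer: -14678/2465*γ1 + 10024/2465*γ2


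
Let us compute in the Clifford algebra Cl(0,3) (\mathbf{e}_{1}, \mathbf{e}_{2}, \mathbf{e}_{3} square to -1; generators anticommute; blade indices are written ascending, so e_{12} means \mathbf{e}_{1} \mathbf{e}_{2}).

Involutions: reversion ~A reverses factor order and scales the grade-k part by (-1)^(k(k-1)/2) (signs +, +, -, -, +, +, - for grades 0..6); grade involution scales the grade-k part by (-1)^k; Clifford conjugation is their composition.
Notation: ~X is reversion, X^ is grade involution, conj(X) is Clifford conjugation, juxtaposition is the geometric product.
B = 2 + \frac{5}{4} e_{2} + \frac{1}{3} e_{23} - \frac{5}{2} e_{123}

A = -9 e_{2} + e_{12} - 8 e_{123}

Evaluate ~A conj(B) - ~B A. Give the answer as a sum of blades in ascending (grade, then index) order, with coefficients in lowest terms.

first term: -\frac{125}{4} + \frac{17}{12} e_{1} - 18 e_{2} - \frac{11}{2} e_{3} - 2 e_{12} + \frac{73}{6} e_{13} + 16 e_{123}
second term: -\frac{35}{4} - \frac{17}{12} e_{1} - 18 e_{2} + \frac{1}{2} e_{3} + 2 e_{12} - \frac{197}{6} e_{13} - 16 e_{123}
Answer: -\frac{45}{2} + \frac{17}{6} e_{1} - 6 e_{3} - 4 e_{12} + 45 e_{13} + 32 e_{123}


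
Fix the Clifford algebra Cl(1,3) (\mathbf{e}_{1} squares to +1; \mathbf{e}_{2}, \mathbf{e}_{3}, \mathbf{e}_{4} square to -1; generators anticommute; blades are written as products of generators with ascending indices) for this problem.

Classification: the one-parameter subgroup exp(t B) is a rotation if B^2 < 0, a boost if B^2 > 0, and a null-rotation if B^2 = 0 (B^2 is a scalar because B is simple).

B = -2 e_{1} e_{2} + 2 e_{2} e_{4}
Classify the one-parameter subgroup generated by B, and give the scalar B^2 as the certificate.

B^2 term by term: the squares give (-2)^2*(e_{1} e_{2})^2 + (2)^2*(e_{2} e_{4})^2 = 4*(+1) + 4*(-1) = 0 (each basis 2-blade squares to minus the product of its generators' squares); cross terms between blades sharing an index anticommute and cancel. So B^2 = 0.
Answer: null-rotation, certificate B^2 = 0. One invariant decides it: the square 0 survives every conjugation, and its sign is exactly the classification.


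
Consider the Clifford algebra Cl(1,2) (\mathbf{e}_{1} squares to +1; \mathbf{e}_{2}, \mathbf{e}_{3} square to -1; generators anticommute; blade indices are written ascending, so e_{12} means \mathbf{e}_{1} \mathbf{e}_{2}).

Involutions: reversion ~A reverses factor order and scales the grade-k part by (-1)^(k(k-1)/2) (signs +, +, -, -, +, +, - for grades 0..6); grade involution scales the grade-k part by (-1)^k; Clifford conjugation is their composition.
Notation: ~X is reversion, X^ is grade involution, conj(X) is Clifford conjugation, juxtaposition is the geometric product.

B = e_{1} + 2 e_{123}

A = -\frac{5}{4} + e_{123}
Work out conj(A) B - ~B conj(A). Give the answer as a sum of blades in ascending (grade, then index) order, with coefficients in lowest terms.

first term: -2 - \frac{5}{4} e_{1} + e_{23} - \frac{5}{2} e_{123}
second term: 2 - \frac{5}{4} e_{1} + e_{23} + \frac{5}{2} e_{123}
Answer: -4 - 5 e_{123}


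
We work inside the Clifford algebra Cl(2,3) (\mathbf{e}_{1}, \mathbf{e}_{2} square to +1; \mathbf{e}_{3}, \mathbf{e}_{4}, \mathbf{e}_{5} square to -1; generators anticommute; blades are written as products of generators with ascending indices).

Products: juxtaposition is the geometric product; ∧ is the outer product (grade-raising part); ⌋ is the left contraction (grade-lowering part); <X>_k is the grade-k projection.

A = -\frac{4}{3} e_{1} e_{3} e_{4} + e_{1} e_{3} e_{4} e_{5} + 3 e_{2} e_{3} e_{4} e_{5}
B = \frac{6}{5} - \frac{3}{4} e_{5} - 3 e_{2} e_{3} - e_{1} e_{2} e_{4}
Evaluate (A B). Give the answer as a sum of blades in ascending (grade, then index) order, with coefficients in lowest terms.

step 1: -\frac{4}{3} e_{2} e_{3} - 9 e_{4} e_{5} + 4 e_{1} e_{2} e_{4} - \frac{17}{20} e_{1} e_{3} e_{4} + 3 e_{1} e_{3} e_{5} + \frac{9}{4} e_{2} e_{3} e_{4} - e_{2} e_{3} e_{5} - 3 e_{1} e_{2} e_{4} e_{5} + \frac{11}{5} e_{1} e_{3} e_{4} e_{5} + \frac{18}{5} e_{2} e_{3} e_{4} e_{5}
Answer: -\frac{4}{3} e_{2} e_{3} - 9 e_{4} e_{5} + 4 e_{1} e_{2} e_{4} - \frac{17}{20} e_{1} e_{3} e_{4} + 3 e_{1} e_{3} e_{5} + \frac{9}{4} e_{2} e_{3} e_{4} - e_{2} e_{3} e_{5} - 3 e_{1} e_{2} e_{4} e_{5} + \frac{11}{5} e_{1} e_{3} e_{4} e_{5} + \frac{18}{5} e_{2} e_{3} e_{4} e_{5}


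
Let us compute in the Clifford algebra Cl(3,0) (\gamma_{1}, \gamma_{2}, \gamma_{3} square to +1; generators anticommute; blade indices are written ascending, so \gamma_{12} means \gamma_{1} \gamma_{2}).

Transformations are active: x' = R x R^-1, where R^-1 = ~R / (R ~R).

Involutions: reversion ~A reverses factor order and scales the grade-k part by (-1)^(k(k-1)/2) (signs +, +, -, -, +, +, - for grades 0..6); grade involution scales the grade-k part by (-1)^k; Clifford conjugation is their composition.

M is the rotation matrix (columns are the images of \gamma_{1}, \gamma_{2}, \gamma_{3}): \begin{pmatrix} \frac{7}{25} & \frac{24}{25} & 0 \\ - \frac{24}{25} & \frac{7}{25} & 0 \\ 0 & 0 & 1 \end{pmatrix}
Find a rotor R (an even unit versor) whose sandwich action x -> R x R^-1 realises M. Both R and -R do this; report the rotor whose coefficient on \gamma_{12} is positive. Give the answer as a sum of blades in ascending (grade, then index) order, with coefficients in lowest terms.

Method: write R = a + b12*\gamma_{12} + b13*\gamma_{13} + b23*\gamma_{23} with a^2 + b12^2 + b13^2 + b23^2 = 1 (so R^-1 = ~R). Expanding the columns R e_j ~R gives tr M = 4a^2 - 1 and, from the antisymmetric part, M21 - M12 = -4a*b12, M13 - M31 = 4a*b13, M32 - M23 = -4a*b23.
Here tr M = \frac{39}{25}, so a^2 = (1 + tr M)/4 = \frac{16}{25} and a = ±\frac{4}{5}. Taking a = \frac{4}{5}: M21 - M12 = -\frac{48}{25}, M13 - M31 = 0, M32 - M23 = 0, giving b12 = \frac{3}{5}, b13 = 0, b23 = 0, i.e. R = \frac{4}{5} + \frac{3}{5} \gamma_{12}.
Its \gamma_{12} coefficient is already positive.
Answer: \frac{4}{5} + \frac{3}{5} \gamma_{12}. Sheet selection: the two-to-one cover makes ±R indistinguishable at the matrix level (trace \frac{39}{25}), so uniqueness comes from the required sign on \gamma_{12}.


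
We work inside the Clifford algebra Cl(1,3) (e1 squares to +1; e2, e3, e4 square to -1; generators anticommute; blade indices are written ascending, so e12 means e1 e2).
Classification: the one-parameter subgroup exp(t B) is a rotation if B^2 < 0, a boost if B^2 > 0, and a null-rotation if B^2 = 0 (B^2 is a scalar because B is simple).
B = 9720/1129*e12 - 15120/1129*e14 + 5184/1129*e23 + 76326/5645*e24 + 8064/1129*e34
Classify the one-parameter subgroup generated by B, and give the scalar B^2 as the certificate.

B^2 term by term: the squares give (9720/1129)^2*(e12)^2 + (-15120/1129)^2*(e14)^2 + (5184/1129)^2*(e23)^2 + (76326/5645)^2*(e24)^2 + (8064/1129)^2*(e34)^2 = 94478400/1274641*(+1) + 228614400/1274641*(+1) + 26873856/1274641*(-1) + 5825658276/31866025*(-1) + 65028096/1274641*(-1) = -36/25 (each basis 2-blade squares to minus the product of its generators' squares); cross terms between blades sharing an index anticommute and cancel; the commuting (index-disjoint) pairs give grade-4 terms 2*c*c'*(blade product), which cancel blade by blade — e1234: 156764160/1274641 - 156764160/1274641 = 0 — confirming B is simple. So B^2 = -36/25.
Answer: rotation, certificate B^2 = -36/25. The invariant at work: B^2 = -36/25 is unchanged by conjugation, hence its sign classifies the subgroup whatever basis B is written in.


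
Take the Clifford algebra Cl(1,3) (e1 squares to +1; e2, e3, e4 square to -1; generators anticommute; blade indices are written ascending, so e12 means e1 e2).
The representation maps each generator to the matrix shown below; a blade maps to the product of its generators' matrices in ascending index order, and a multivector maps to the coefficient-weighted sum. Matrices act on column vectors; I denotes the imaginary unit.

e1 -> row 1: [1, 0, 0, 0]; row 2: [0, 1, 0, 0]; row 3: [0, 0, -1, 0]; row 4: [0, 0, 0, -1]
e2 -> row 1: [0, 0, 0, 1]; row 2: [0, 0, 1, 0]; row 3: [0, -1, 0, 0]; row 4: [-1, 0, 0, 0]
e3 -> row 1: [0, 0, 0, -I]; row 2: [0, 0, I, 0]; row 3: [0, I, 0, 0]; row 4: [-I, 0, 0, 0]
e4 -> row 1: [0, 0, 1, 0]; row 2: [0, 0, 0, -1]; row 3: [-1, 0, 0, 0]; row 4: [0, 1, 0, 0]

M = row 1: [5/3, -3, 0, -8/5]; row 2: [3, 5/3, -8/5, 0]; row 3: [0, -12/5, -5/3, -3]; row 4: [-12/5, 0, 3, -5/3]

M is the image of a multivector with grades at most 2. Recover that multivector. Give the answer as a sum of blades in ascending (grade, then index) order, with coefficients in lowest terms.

Method: the blade images are trace-orthogonal — tr(rho(e_A) rho(e_B)^-1) = 4 if A = B and 0 otherwise — and rho(e_A)^-1 = (e_A)^2 * rho(e_A) with (e_A)^2 = +1 or -1, so the coefficient of e_A in the preimage is (e_A)^2 * tr(M rho(e_A))/4.
Nonzero projections over blades of grade <= 2: e1: (e1)^2 = +1, tr(M rho(e1)) = 20/3, coefficient 5/3; e2: (e2)^2 = -1, tr(M rho(e2)) = -8/5, coefficient 2/5; e12: (e12)^2 = +1, tr(M rho(e12)) = -8, coefficient -2; e24: (e24)^2 = -1, tr(M rho(e24)) = 12, coefficient -3. Every other blade of grade <= 2 projects to 0.
Answer: 5/3*e1 + 2/5*e2 - 2*e12 - 3*e24


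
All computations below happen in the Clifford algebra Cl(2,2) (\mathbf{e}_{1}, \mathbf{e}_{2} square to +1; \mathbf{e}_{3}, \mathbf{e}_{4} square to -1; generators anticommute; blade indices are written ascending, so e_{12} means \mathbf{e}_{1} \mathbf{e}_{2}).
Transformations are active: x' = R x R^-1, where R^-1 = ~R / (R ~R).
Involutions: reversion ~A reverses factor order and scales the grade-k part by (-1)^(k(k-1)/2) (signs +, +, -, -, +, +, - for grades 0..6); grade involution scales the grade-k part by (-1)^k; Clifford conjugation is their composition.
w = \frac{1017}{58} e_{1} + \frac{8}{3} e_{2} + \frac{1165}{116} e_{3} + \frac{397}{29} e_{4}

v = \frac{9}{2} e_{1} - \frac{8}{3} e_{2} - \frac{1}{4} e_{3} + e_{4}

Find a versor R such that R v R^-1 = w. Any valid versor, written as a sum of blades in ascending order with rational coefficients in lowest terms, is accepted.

Sketch: the shared square \frac{3787}{144} makes R = v + w = \frac{639}{29} e_{1} + \frac{284}{29} e_{3} + \frac{426}{29} e_{4} the natural versor; its sandwich fixes that direction, negates (v - w)/2, and sends v to w.
Answer: \frac{639}{29} e_{1} + \frac{284}{29} e_{3} + \frac{426}{29} e_{4}
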